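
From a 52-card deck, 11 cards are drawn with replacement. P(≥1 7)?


P(not a 7) = 48/52 = 12/13
P(none in 11 draws) = (12/13)^11 = 743008370688/1792160394037
P(≥1 7) = 1 - 743008370688/1792160394037 = 1049152023349/1792160394037

P = 1049152023349/1792160394037 ≈ 58.54%


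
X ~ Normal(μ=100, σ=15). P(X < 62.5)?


z = (62.5-100)/15 = -2.5
P(Z < -2.5) = 0.0062

P(X < 62.5) ≈ 0.0062


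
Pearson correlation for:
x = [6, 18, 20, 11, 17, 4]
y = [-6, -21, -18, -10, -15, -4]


n=6, Σx=76, Σy=-74, Σxy=-1155, Σx²=1186, Σy²=1142
r = (6×(-1155) - 76×(-74))/√((6×1186 - 76²)(6×1142 - (-74)²))
= -1306/√(1340×1376) = -1306/√1843840 ≈ -1306/1357.8807 ≈ -0.9618

r ≈ -0.9618


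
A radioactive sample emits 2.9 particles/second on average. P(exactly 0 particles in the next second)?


Poisson(λ=2.9): P(X=0) = e^(-λ)×λ^k/k!
= e^(-2.9) × 2.9^0 / 0!
≈ 0.05502322006 × 1 / 1 ≈ 0.055023

P(X=0) ≈ 0.055023 ≈ 5.50%


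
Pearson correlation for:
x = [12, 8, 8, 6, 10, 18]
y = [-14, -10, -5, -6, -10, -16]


n=6, Σx=62, Σy=-61, Σxy=-712, Σx²=732, Σy²=713
r = (6×(-712) - 62×(-61))/√((6×732 - 62²)(6×713 - (-61)²))
= -490/√(548×557) = -490/√305236 ≈ -490/552.4817 ≈ -0.8869

r ≈ -0.8869


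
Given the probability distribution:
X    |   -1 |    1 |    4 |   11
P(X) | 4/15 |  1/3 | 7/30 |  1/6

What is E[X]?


E[X] = Σ x·P(X=x)
= (-1)×(4/15) + (1)×(1/3) + (4)×(7/30) + (11)×(1/6)
= 17/6

E[X] = 17/6


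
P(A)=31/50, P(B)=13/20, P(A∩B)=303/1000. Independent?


P(A)×P(B) = 403/1000
P(A∩B) = 303/1000
Not equal → NOT independent

No, not independent


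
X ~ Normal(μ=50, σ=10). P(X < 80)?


z = (80-50)/10 = 3.0
P(Z < 3.0) = 0.9987

P(X < 80) ≈ 0.9987


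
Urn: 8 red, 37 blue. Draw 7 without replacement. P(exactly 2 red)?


Hypergeometric: C(8,2)×C(37,5)/C(45,7)
= 28×435897/45379620 = 30821/114595

P(X=2) = 30821/114595 ≈ 26.90%


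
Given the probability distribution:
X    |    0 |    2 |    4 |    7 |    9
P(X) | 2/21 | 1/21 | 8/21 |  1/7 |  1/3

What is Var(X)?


E[X] = 118/21
E[X²] = 282/7
Var(X) = E[X²] - (E[X])² = 282/7 - 13924/441 = 3842/441

Var(X) = 3842/441 ≈ 8.7120


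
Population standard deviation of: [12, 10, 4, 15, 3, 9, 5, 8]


Mean = 66/8 = 33/4
  (12-33/4)²=225/16
  (10-33/4)²=49/16
  (4-33/4)²=289/16
  (15-33/4)²=729/16
  (3-33/4)²=441/16
  (9-33/4)²=9/16
  (5-33/4)²=169/16
  (8-33/4)²=1/16
Σ(x-μ)² = 239/2
σ² = (239/2)/8 = 239/16

σ = √(239/16) ≈ 3.8649


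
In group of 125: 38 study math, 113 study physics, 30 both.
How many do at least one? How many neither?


|A∪B| = 38+113-30 = 121
Neither = 125-121 = 4

At least one: 121; Neither: 4


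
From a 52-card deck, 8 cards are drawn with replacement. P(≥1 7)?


P(not a 7) = 48/52 = 12/13
P(none in 8 draws) = (12/13)^8 = 429981696/815730721
P(≥1 7) = 1 - 429981696/815730721 = 385749025/815730721

P = 385749025/815730721 ≈ 47.29%


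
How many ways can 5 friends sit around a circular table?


Circular arrangements of 5 distinct objects: fix one position to break rotational symmetry.
(n-1)! = 4! = 24

24


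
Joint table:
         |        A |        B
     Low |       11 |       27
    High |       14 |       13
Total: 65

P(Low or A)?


P(Low∨A) = P(Low) + P(A) - P(Low∧A)
= (38 + 25 - 11)/65 = 52/65 = 4/5

P = 4/5 ≈ 80.00%


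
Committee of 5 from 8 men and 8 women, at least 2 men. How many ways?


Count by #men:
  2M,3W: C(8,2)×C(8,3)=1568
  3M,2W: C(8,3)×C(8,2)=1568
  4M,1W: C(8,4)×C(8,1)=560
  5M,0W: C(8,5)×C(8,0)=56
Total = 3752

3752


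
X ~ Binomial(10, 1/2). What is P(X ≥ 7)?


P(X ≥ 7) = Σ P(X=i) for i=7..10
P(X=7) = 15/128
P(X=8) = 45/1024
P(X=9) = 5/512
P(X=10) = 1/1024
Sum = 11/64

P(X ≥ 7) = 11/64 ≈ 17.19%


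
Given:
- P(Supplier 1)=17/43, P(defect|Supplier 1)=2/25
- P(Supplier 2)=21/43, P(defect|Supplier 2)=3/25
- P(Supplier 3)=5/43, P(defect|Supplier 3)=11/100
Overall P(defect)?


P(B) = Σ P(B|Aᵢ)×P(Aᵢ)
  2/25×17/43 = 34/1075
  3/25×21/43 = 63/1075
  11/100×5/43 = 11/860
Sum = 443/4300

P(defect) = 443/4300 ≈ 10.30%


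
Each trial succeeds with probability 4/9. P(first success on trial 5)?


Geometric: P(X=5) = (1-p)^(k-1)×p = (5/9)^4×4/9 = 2500/59049

P(X=5) = 2500/59049 ≈ 4.23%


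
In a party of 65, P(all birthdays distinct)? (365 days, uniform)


P(all different) = Π(365-i)/365 for i=0..64
= (365/365)×(364/365)×...×(301/365)
= 0.002317

P ≈ 0.0023 ≈ 0.23%


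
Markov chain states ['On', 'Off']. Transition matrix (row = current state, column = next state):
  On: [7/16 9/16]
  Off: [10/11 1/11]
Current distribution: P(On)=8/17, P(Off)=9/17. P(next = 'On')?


P(next=On) = Σᵢ P(now=i)×P(i→On)
= 8/17×7/16 + 9/17×10/11
= 7/34 + 90/187 = 257/374

P = 257/374 ≈ 0.6872


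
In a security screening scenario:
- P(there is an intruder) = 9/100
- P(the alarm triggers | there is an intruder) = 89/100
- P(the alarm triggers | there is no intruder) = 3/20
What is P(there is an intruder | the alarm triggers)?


Using Bayes' theorem:
P(A|B) = P(B|A)·P(A) / P(B)

P(the alarm triggers) = 89/100 × 9/100 + 3/20 × 91/100
= 801/10000 + 273/2000 = 1083/5000

P(there is an intruder|the alarm triggers) = (801/10000) / (1083/5000) = 267/722

P(there is an intruder|the alarm triggers) = 267/722 ≈ 36.98%


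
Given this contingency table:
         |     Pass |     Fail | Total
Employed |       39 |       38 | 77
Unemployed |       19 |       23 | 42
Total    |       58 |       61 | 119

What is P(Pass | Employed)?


P(Pass | Employed) = 39/(39+38) = 39/77

P(Pass|Employed) = 39/77 ≈ 50.65%


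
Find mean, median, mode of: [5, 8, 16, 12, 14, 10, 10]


Sorted: [5, 8, 10, 10, 12, 14, 16]
Mean = 75/7
Median = 10
Freq: {5: 1, 8: 1, 16: 1, 12: 1, 14: 1, 10: 2}
Mode: [10]

Mean=75/7, Median=10, Mode=10


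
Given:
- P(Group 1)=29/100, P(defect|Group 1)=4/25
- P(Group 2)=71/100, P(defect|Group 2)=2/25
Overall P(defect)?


P(B) = Σ P(B|Aᵢ)×P(Aᵢ)
  4/25×29/100 = 29/625
  2/25×71/100 = 71/1250
Sum = 129/1250

P(defect) = 129/1250 ≈ 10.32%


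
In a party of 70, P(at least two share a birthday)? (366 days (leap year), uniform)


P(all different) = Π(366-i)/366 for i=0..69
= 0.000858
P(match) = 1 - 0.000858 = 0.999142

P ≈ 0.9991 ≈ 99.91%


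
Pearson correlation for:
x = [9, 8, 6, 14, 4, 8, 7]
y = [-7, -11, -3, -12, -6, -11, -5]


n=7, Σx=56, Σy=-55, Σxy=-484, Σx²=506, Σy²=505
r = (7×(-484) - 56×(-55))/√((7×506 - 56²)(7×505 - (-55)²))
= -308/√(406×510) = -308/√207060 ≈ -308/455.0385 ≈ -0.6769

r ≈ -0.6769


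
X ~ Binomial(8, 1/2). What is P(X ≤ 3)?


P(X ≤ 3) = Σ P(X=i) for i=0..3
P(X=0) = 1/256
P(X=1) = 1/32
P(X=2) = 7/64
P(X=3) = 7/32
Sum = 93/256

P(X ≤ 3) = 93/256 ≈ 36.33%


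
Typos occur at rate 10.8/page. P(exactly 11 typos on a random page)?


Poisson(λ=10.8): P(X=11) = e^(-λ)×λ^k/k!
= e^(-10.8) × 10.8^11 / 11!
≈ 2.039950341e-05 × 233163899705 / 39916800 ≈ 0.119159

P(X=11) ≈ 0.119159 ≈ 11.92%


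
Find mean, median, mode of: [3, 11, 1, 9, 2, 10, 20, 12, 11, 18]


Sorted: [1, 2, 3, 9, 10, 11, 11, 12, 18, 20]
Mean = 97/10
Median = 21/2
Freq: {3: 1, 11: 2, 1: 1, 9: 1, 2: 1, 10: 1, 20: 1, 12: 1, 18: 1}
Mode: [11]

Mean=97/10, Median=21/2, Mode=11


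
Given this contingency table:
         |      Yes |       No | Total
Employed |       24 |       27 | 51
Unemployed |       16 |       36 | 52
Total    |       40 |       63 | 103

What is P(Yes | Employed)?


P(Yes | Employed) = 24/(24+27) = 24/51 = 8/17

P(Yes|Employed) = 8/17 ≈ 47.06%


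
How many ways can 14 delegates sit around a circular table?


Circular arrangements of 14 distinct objects: fix one position to break rotational symmetry.
(n-1)! = 13! = 6227020800

6227020800


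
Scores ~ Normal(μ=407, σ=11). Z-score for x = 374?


z = (x - μ)/σ = (374 - 407)/11 = -3.0

z = -3.0


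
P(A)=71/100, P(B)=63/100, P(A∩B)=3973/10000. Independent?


P(A)×P(B) = 4473/10000
P(A∩B) = 3973/10000
Not equal → NOT independent

No, not independent


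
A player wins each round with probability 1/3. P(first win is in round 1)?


Geometric: P(X=1) = (1-p)^(k-1)×p = (2/3)^0×1/3 = 1/3

P(X=1) = 1/3 ≈ 33.33%


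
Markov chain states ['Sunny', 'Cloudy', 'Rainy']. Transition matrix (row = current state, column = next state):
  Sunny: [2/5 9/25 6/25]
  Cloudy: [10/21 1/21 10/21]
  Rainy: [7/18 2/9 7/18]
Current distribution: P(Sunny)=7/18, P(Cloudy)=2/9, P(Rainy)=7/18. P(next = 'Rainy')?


P(next=Rainy) = Σᵢ P(now=i)×P(i→Rainy)
= 7/18×6/25 + 2/9×10/21 + 7/18×7/18
= 7/75 + 20/189 + 49/324 = 19867/56700

P = 19867/56700 ≈ 0.3504


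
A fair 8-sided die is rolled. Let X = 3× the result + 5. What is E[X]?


E[die] = (1+8)/2 = 9/2
E[X] = 3×9/2 + 5 = 37/2

E[X] = 37/2


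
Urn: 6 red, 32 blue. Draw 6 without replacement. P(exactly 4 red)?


Hypergeometric: C(6,4)×C(32,2)/C(38,6)
= 15×496/2760681 = 2480/920227

P(X=4) = 2480/920227 ≈ 0.27%


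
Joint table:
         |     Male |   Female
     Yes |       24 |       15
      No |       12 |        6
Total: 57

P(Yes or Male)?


P(Yes∨Male) = P(Yes) + P(Male) - P(Yes∧Male)
= (39 + 36 - 24)/57 = 51/57 = 17/19

P = 17/19 ≈ 89.47%


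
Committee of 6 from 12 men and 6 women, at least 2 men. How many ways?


Count by #men:
  2M,4W: C(12,2)×C(6,4)=990
  3M,3W: C(12,3)×C(6,3)=4400
  4M,2W: C(12,4)×C(6,2)=7425
  5M,1W: C(12,5)×C(6,1)=4752
  6M,0W: C(12,6)×C(6,0)=924
Total = 18491

18491


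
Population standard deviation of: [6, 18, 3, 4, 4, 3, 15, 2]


Mean = 55/8
  (6-55/8)²=49/64
  (18-55/8)²=7921/64
  (3-55/8)²=961/64
  (4-55/8)²=529/64
  (4-55/8)²=529/64
  (3-55/8)²=961/64
  (15-55/8)²=4225/64
  (2-55/8)²=1521/64
Σ(x-μ)² = 2087/8
σ² = (2087/8)/8 = 2087/64

σ = √(2087/64) ≈ 5.7105


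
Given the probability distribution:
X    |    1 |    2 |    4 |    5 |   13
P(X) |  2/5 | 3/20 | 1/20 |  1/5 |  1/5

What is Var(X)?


E[X] = 9/2
E[X²] = 203/5
Var(X) = E[X²] - (E[X])² = 203/5 - 81/4 = 407/20

Var(X) = 407/20 ≈ 20.3500


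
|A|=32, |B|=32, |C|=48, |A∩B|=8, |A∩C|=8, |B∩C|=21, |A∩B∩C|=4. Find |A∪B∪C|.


|A∪B∪C| = 32+32+48-8-8-21+4 = 79

|A∪B∪C| = 79


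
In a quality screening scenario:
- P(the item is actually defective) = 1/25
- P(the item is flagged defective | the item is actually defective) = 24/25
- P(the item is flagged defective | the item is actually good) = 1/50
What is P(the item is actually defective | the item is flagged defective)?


Using Bayes' theorem:
P(A|B) = P(B|A)·P(A) / P(B)

P(the item is flagged defective) = 24/25 × 1/25 + 1/50 × 24/25
= 24/625 + 12/625 = 36/625

P(the item is actually defective|the item is flagged defective) = (24/625) / (36/625) = 2/3

P(the item is actually defective|the item is flagged defective) = 2/3 ≈ 66.67%


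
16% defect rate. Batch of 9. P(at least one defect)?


P(all good) = (21/25)^9 = 794280046581/3814697265625
P(≥1 defect) = 3020417219044/3814697265625

P = 3020417219044/3814697265625 ≈ 79.18%


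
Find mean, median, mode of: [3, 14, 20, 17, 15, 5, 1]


Sorted: [1, 3, 5, 14, 15, 17, 20]
Mean = 75/7
Median = 14
Freq: {3: 1, 14: 1, 20: 1, 17: 1, 15: 1, 5: 1, 1: 1}
Mode: No mode

Mean=75/7, Median=14, Mode=No mode


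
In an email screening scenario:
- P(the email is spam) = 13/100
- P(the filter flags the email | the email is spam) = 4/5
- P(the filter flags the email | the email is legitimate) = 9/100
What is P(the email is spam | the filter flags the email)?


Using Bayes' theorem:
P(A|B) = P(B|A)·P(A) / P(B)

P(the filter flags the email) = 4/5 × 13/100 + 9/100 × 87/100
= 13/125 + 783/10000 = 1823/10000

P(the email is spam|the filter flags the email) = (13/125) / (1823/10000) = 1040/1823

P(the email is spam|the filter flags the email) = 1040/1823 ≈ 57.05%


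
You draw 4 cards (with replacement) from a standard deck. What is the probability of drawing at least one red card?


P(not a red card) = 26/52 = 1/2
P(none in 4 draws) = (1/2)^4 = 1/16
P(≥1 red card) = 1 - 1/16 = 15/16

P = 15/16 ≈ 93.75%


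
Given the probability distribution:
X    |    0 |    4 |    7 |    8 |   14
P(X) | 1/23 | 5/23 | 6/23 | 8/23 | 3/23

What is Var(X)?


E[X] = 168/23
E[X²] = 1474/23
Var(X) = E[X²] - (E[X])² = 1474/23 - 28224/529 = 5678/529

Var(X) = 5678/529 ≈ 10.7335


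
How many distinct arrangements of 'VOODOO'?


Letters: 6, freq: {'V': 1, 'O': 4, 'D': 1}
6!/(1!×4!×1!) = 720/24 = 30

30


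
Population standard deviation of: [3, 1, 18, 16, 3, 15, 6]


Mean = 62/7
  (3-62/7)²=1681/49
  (1-62/7)²=3025/49
  (18-62/7)²=4096/49
  (16-62/7)²=2500/49
  (3-62/7)²=1681/49
  (15-62/7)²=1849/49
  (6-62/7)²=400/49
Σ(x-μ)² = 2176/7
σ² = (2176/7)/7 = 2176/49

σ = √(2176/49) ≈ 6.6639


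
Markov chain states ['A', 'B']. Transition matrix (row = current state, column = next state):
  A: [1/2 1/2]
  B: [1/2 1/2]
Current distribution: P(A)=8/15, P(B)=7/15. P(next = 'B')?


P(next=B) = Σᵢ P(now=i)×P(i→B)
= 8/15×1/2 + 7/15×1/2
= 4/15 + 7/30 = 1/2

P = 1/2 ≈ 0.5000


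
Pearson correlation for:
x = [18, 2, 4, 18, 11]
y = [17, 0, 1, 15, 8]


n=5, Σx=53, Σy=41, Σxy=668, Σx²=789, Σy²=579
r = (5×668 - 53×41)/√((5×789 - 53²)(5×579 - 41²))
= 1167/√(1136×1214) = 1167/√1379104 ≈ 1167/1174.3526 ≈ 0.9937

r ≈ 0.9937


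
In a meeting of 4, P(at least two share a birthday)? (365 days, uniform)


P(all different) = Π(365-i)/365 for i=0..3
= 0.983644
P(match) = 1 - 0.983644 = 0.016356

P ≈ 0.0164 ≈ 1.64%


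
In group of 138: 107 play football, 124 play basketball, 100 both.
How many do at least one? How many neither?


|A∪B| = 107+124-100 = 131
Neither = 138-131 = 7

At least one: 131; Neither: 7


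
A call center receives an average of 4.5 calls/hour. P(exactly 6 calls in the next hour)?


Poisson(λ=4.5): P(X=6) = e^(-λ)×λ^k/k!
= e^(-4.5) × 4.5^6 / 6!
≈ 0.01110899654 × 8303.765625 / 720 ≈ 0.128120

P(X=6) ≈ 0.128120 ≈ 12.81%


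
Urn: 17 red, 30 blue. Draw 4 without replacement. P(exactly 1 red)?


Hypergeometric: C(17,1)×C(30,3)/C(47,4)
= 17×4060/178365 = 13804/35673

P(X=1) = 13804/35673 ≈ 38.70%


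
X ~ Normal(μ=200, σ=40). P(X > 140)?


z = (140-200)/40 = -1.5
P(X > 140) = 1 - P(Z ≤ -1.5) = 1 - 0.0668 = 0.9332

P(X > 140) ≈ 0.9332


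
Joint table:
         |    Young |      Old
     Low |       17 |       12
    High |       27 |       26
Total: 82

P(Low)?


P(Low) = (17+12)/82 = 29/82

P(Low) = 29/82 ≈ 35.37%


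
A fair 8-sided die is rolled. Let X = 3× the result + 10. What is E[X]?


E[die] = (1+8)/2 = 9/2
E[X] = 3×9/2 + 10 = 47/2

E[X] = 47/2


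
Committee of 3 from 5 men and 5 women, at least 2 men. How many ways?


Count by #men:
  2M,1W: C(5,2)×C(5,1)=50
  3M,0W: C(5,3)×C(5,0)=10
Total = 60

60


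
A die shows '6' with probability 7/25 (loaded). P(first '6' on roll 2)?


Geometric: P(X=2) = (1-p)^(k-1)×p = (18/25)^1×7/25 = 126/625

P(X=2) = 126/625 ≈ 20.16%


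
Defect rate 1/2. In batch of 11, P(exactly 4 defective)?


Binomial: P(X=4) = C(11,4)×p^4×(1-p)^7
= 330 × 1/16 × 1/128 = 165/1024

P(X=4) = 165/1024 ≈ 16.11%


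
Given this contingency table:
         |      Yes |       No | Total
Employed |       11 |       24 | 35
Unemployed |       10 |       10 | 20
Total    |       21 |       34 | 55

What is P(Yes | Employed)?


P(Yes | Employed) = 11/(11+24) = 11/35

P(Yes|Employed) = 11/35 ≈ 31.43%


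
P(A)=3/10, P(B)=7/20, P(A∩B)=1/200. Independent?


P(A)×P(B) = 21/200
P(A∩B) = 1/200
Not equal → NOT independent

No, not independent


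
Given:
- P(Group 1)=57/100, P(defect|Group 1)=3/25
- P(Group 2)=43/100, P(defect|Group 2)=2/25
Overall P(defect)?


P(B) = Σ P(B|Aᵢ)×P(Aᵢ)
  3/25×57/100 = 171/2500
  2/25×43/100 = 43/1250
Sum = 257/2500

P(defect) = 257/2500 ≈ 10.28%


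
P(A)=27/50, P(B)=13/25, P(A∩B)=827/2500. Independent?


P(A)×P(B) = 351/1250
P(A∩B) = 827/2500
Not equal → NOT independent

No, not independent


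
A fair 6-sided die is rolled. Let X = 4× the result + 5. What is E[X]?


E[die] = (1+6)/2 = 7/2
E[X] = 4×7/2 + 5 = 19

E[X] = 19


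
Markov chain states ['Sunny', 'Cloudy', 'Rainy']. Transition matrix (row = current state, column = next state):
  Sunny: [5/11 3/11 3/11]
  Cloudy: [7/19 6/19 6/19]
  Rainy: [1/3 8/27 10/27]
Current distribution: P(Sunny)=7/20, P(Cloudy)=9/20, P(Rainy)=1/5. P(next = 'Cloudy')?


P(next=Cloudy) = Σᵢ P(now=i)×P(i→Cloudy)
= 7/20×3/11 + 9/20×6/19 + 1/5×8/27
= 21/220 + 27/190 + 8/135 = 33499/112860

P = 33499/112860 ≈ 0.2968


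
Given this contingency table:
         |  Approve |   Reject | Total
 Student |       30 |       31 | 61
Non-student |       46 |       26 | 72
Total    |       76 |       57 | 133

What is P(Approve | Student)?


P(Approve | Student) = 30/(30+31) = 30/61

P(Approve|Student) = 30/61 ≈ 49.18%


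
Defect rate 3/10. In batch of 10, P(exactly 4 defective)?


Binomial: P(X=4) = C(10,4)×p^4×(1-p)^6
= 210 × 81/10000 × 117649/1000000 = 200120949/1000000000

P(X=4) = 200120949/1000000000 ≈ 20.01%


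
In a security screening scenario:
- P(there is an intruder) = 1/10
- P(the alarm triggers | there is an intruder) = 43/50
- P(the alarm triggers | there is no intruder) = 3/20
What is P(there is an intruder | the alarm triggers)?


Using Bayes' theorem:
P(A|B) = P(B|A)·P(A) / P(B)

P(the alarm triggers) = 43/50 × 1/10 + 3/20 × 9/10
= 43/500 + 27/200 = 221/1000

P(there is an intruder|the alarm triggers) = (43/500) / (221/1000) = 86/221

P(there is an intruder|the alarm triggers) = 86/221 ≈ 38.91%


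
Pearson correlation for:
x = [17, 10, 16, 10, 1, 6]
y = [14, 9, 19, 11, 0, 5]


n=6, Σx=60, Σy=58, Σxy=772, Σx²=782, Σy²=784
r = (6×772 - 60×58)/√((6×782 - 60²)(6×784 - 58²))
= 1152/√(1092×1340) = 1152/√1463280 ≈ 1152/1209.6611 ≈ 0.9523

r ≈ 0.9523


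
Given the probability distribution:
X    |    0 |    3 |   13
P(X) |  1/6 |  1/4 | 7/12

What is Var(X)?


E[X] = 25/3
E[X²] = 605/6
Var(X) = E[X²] - (E[X])² = 605/6 - 625/9 = 565/18

Var(X) = 565/18 ≈ 31.3889


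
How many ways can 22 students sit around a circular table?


Circular arrangements of 22 distinct objects: fix one position to break rotational symmetry.
(n-1)! = 21! = 51090942171709440000

51090942171709440000


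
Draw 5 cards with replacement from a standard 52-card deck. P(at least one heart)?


P(not a heart) = 39/52 = 3/4
P(none in 5 draws) = (3/4)^5 = 243/1024
P(≥1 heart) = 1 - 243/1024 = 781/1024

P = 781/1024 ≈ 76.27%


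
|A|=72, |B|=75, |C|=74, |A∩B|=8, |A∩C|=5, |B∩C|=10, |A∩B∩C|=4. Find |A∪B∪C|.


|A∪B∪C| = 72+75+74-8-5-10+4 = 202

|A∪B∪C| = 202


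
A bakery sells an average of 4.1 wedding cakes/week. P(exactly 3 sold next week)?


Poisson(λ=4.1): P(X=3) = e^(-λ)×λ^k/k!
= e^(-4.1) × 4.1^3 / 3!
≈ 0.0165726754 × 68.921 / 6 ≈ 0.190368

P(X=3) ≈ 0.190368 ≈ 19.04%


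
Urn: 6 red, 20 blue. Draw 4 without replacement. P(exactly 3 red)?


Hypergeometric: C(6,3)×C(20,1)/C(26,4)
= 20×20/14950 = 8/299

P(X=3) = 8/299 ≈ 2.68%


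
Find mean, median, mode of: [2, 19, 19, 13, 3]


Sorted: [2, 3, 13, 19, 19]
Mean = 56/5
Median = 13
Freq: {2: 1, 19: 2, 13: 1, 3: 1}
Mode: [19]

Mean=56/5, Median=13, Mode=19


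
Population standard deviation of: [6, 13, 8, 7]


Mean = 34/4 = 17/2
  (6-17/2)²=25/4
  (13-17/2)²=81/4
  (8-17/2)²=1/4
  (7-17/2)²=9/4
Σ(x-μ)² = 29
σ² = 29/4

σ = √(29/4) ≈ 2.6926


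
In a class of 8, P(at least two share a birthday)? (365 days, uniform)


P(all different) = Π(365-i)/365 for i=0..7
= 0.925665
P(match) = 1 - 0.925665 = 0.074335

P ≈ 0.0743 ≈ 7.43%


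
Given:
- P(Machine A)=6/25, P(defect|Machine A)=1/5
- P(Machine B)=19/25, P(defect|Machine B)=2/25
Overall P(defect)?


P(B) = Σ P(B|Aᵢ)×P(Aᵢ)
  1/5×6/25 = 6/125
  2/25×19/25 = 38/625
Sum = 68/625

P(defect) = 68/625 ≈ 10.88%


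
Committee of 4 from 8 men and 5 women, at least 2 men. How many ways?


Count by #men:
  2M,2W: C(8,2)×C(5,2)=280
  3M,1W: C(8,3)×C(5,1)=280
  4M,0W: C(8,4)×C(5,0)=70
Total = 630

630


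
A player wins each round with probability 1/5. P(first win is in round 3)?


Geometric: P(X=3) = (1-p)^(k-1)×p = (4/5)^2×1/5 = 16/125

P(X=3) = 16/125 ≈ 12.80%


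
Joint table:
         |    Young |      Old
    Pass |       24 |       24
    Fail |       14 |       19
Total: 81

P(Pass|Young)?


P(Pass|Young) = 24/(24+14) = 24/38 = 12/19

P = 12/19 ≈ 63.16%


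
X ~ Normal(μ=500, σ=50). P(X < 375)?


z = (375-500)/50 = -2.5
P(Z < -2.5) = 0.0062

P(X < 375) ≈ 0.0062


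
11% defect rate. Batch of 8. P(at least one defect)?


P(all good) = (89/100)^8 = 3936588805702081/10000000000000000
P(≥1 defect) = 6063411194297919/10000000000000000

P = 6063411194297919/10000000000000000 ≈ 60.63%


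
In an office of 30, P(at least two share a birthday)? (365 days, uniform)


P(all different) = Π(365-i)/365 for i=0..29
= 0.293684
P(match) = 1 - 0.293684 = 0.706316

P ≈ 0.7063 ≈ 70.63%


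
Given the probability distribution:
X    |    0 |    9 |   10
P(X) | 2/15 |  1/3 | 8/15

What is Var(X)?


E[X] = 25/3
E[X²] = 241/3
Var(X) = E[X²] - (E[X])² = 241/3 - 625/9 = 98/9

Var(X) = 98/9 ≈ 10.8889


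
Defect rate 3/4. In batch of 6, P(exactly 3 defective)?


Binomial: P(X=3) = C(6,3)×p^3×(1-p)^3
= 20 × 27/64 × 1/64 = 135/1024

P(X=3) = 135/1024 ≈ 13.18%


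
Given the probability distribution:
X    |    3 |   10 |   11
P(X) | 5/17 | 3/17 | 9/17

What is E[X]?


E[X] = Σ x·P(X=x)
= (3)×(5/17) + (10)×(3/17) + (11)×(9/17)
= 144/17

E[X] = 144/17


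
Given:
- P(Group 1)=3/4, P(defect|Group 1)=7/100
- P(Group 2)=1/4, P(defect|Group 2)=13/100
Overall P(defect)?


P(B) = Σ P(B|Aᵢ)×P(Aᵢ)
  7/100×3/4 = 21/400
  13/100×1/4 = 13/400
Sum = 17/200

P(defect) = 17/200 ≈ 8.50%


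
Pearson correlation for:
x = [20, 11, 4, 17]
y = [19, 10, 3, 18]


n=4, Σx=52, Σy=50, Σxy=808, Σx²=826, Σy²=794
r = (4×808 - 52×50)/√((4×826 - 52²)(4×794 - 50²))
= 632/√(600×676) = 632/√405600 ≈ 632/636.8673 ≈ 0.9924

r ≈ 0.9924


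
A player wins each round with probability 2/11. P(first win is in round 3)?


Geometric: P(X=3) = (1-p)^(k-1)×p = (9/11)^2×2/11 = 162/1331

P(X=3) = 162/1331 ≈ 12.17%


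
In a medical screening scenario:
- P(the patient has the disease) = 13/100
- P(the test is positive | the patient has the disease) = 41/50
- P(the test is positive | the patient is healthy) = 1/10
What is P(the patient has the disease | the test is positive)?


Using Bayes' theorem:
P(A|B) = P(B|A)·P(A) / P(B)

P(the test is positive) = 41/50 × 13/100 + 1/10 × 87/100
= 533/5000 + 87/1000 = 121/625

P(the patient has the disease|the test is positive) = (533/5000) / (121/625) = 533/968

P(the patient has the disease|the test is positive) = 533/968 ≈ 55.06%


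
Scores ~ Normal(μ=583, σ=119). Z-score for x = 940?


z = (x - μ)/σ = (940 - 583)/119 = 3.0

z = 3.0


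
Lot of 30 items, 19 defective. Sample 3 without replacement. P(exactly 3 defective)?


Hypergeometric: C(19,3)×C(11,0)/C(30,3)
= 969×1/4060 = 969/4060

P(X=3) = 969/4060 ≈ 23.87%


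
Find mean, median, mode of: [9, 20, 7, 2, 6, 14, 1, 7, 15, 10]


Sorted: [1, 2, 6, 7, 7, 9, 10, 14, 15, 20]
Mean = 91/10
Median = 8
Freq: {9: 1, 20: 1, 7: 2, 2: 1, 6: 1, 14: 1, 1: 1, 15: 1, 10: 1}
Mode: [7]

Mean=91/10, Median=8, Mode=7


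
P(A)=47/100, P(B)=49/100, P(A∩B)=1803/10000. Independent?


P(A)×P(B) = 2303/10000
P(A∩B) = 1803/10000
Not equal → NOT independent

No, not independent


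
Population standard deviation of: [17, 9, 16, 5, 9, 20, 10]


Mean = 86/7
  (17-86/7)²=1089/49
  (9-86/7)²=529/49
  (16-86/7)²=676/49
  (5-86/7)²=2601/49
  (9-86/7)²=529/49
  (20-86/7)²=2916/49
  (10-86/7)²=256/49
Σ(x-μ)² = 1228/7
σ² = (1228/7)/7 = 1228/49

σ = √(1228/49) ≈ 5.0061


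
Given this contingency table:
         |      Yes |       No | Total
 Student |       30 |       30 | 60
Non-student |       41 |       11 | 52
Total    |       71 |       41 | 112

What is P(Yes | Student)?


P(Yes | Student) = 30/(30+30) = 30/60 = 1/2

P(Yes|Student) = 1/2 ≈ 50.00%


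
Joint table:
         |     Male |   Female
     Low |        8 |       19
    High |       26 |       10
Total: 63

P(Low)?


P(Low) = (8+19)/63 = 27/63 = 3/7

P(Low) = 3/7 ≈ 42.86%


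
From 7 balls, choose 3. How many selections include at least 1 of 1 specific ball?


Complement: C(7,3) - C(6,3) = 35 - 20 = 15

15


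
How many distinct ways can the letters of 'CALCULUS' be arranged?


Letters: 8, freq: {'C': 2, 'A': 1, 'L': 2, 'U': 2, 'S': 1}
8!/(2!×1!×2!×2!×1!) = 40320/8 = 5040

5040


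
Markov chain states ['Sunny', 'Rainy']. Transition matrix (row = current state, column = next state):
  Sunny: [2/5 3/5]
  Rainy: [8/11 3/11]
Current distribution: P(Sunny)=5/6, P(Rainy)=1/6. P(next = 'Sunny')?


P(next=Sunny) = Σᵢ P(now=i)×P(i→Sunny)
= 5/6×2/5 + 1/6×8/11
= 1/3 + 4/33 = 5/11

P = 5/11 ≈ 0.4545


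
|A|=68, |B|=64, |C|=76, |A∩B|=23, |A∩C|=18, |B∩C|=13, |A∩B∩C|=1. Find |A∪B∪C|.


|A∪B∪C| = 68+64+76-23-18-13+1 = 155

|A∪B∪C| = 155


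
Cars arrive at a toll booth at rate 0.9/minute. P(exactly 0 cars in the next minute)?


Poisson(λ=0.9): P(X=0) = e^(-λ)×λ^k/k!
= e^(-0.9) × 0.9^0 / 0!
≈ 0.4065696597 × 1 / 1 ≈ 0.406570

P(X=0) ≈ 0.406570 ≈ 40.66%


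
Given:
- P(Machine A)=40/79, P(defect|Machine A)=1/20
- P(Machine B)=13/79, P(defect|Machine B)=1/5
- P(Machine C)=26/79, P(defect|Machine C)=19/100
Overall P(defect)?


P(B) = Σ P(B|Aᵢ)×P(Aᵢ)
  1/20×40/79 = 2/79
  1/5×13/79 = 13/395
  19/100×26/79 = 247/3950
Sum = 477/3950

P(defect) = 477/3950 ≈ 12.08%


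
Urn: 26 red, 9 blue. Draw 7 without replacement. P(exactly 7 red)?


Hypergeometric: C(26,7)×C(9,0)/C(35,7)
= 657800×1/6724520 = 1495/15283

P(X=7) = 1495/15283 ≈ 9.78%


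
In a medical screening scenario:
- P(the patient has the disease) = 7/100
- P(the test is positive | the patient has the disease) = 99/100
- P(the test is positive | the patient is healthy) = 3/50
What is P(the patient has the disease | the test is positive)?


Using Bayes' theorem:
P(A|B) = P(B|A)·P(A) / P(B)

P(the test is positive) = 99/100 × 7/100 + 3/50 × 93/100
= 693/10000 + 279/5000 = 1251/10000

P(the patient has the disease|the test is positive) = (693/10000) / (1251/10000) = 77/139

P(the patient has the disease|the test is positive) = 77/139 ≈ 55.40%


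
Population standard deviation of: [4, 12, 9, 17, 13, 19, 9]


Mean = 83/7
  (4-83/7)²=3025/49
  (12-83/7)²=1/49
  (9-83/7)²=400/49
  (17-83/7)²=1296/49
  (13-83/7)²=64/49
  (19-83/7)²=2500/49
  (9-83/7)²=400/49
Σ(x-μ)² = 1098/7
σ² = (1098/7)/7 = 1098/49

σ = √(1098/49) ≈ 4.7337


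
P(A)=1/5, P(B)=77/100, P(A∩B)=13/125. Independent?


P(A)×P(B) = 77/500
P(A∩B) = 13/125
Not equal → NOT independent

No, not independent


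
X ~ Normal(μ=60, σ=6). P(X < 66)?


z = (66-60)/6 = 1.0
P(Z < 1.0) = 0.8413

P(X < 66) ≈ 0.8413


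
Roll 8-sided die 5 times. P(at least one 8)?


P(no 8)^5 = (7/8)^5 = 16807/32768
P(≥1) = 1 - 16807/32768 = 15961/32768

P = 15961/32768 ≈ 48.71%


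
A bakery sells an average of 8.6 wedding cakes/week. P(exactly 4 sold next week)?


Poisson(λ=8.6): P(X=4) = e^(-λ)×λ^k/k!
= e^(-8.6) × 8.6^4 / 4!
≈ 0.0001841057937 × 5470.0816 / 24 ≈ 0.041961

P(X=4) ≈ 0.041961 ≈ 4.20%


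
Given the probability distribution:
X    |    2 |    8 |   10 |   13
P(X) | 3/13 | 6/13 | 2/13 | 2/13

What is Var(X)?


E[X] = 100/13
E[X²] = 934/13
Var(X) = E[X²] - (E[X])² = 934/13 - 10000/169 = 2142/169

Var(X) = 2142/169 ≈ 12.6746


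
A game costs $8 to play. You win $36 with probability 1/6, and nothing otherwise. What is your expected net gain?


E[gain] = (36-8)×1/6 + (-8)×5/6
= 14/3 - 20/3 = -2

Expected net gain = $-2 ≈ $-2.00


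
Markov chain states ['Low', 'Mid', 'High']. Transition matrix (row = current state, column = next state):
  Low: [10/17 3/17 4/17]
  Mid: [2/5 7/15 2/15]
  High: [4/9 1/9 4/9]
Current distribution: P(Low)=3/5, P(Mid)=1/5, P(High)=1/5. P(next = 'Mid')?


P(next=Mid) = Σᵢ P(now=i)×P(i→Mid)
= 3/5×3/17 + 1/5×7/15 + 1/5×1/9
= 9/85 + 7/75 + 1/45 = 847/3825

P = 847/3825 ≈ 0.2214


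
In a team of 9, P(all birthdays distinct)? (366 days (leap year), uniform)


P(all different) = Π(366-i)/366 for i=0..8
= (366/366)×(365/366)×...×(358/366)
= 0.905624

P ≈ 0.9056 ≈ 90.56%


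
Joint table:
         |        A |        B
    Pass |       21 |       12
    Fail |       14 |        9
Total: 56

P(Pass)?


P(Pass) = (21+12)/56 = 33/56

P(Pass) = 33/56 ≈ 58.93%


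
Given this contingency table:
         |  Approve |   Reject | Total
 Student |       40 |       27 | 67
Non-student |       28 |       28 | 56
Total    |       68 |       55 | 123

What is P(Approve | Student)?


P(Approve | Student) = 40/(40+27) = 40/67

P(Approve|Student) = 40/67 ≈ 59.70%


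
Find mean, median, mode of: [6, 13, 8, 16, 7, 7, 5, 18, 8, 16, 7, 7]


Sorted: [5, 6, 7, 7, 7, 7, 8, 8, 13, 16, 16, 18]
Mean = 118/12 = 59/6
Median = 15/2
Freq: {6: 1, 13: 1, 8: 2, 16: 2, 7: 4, 5: 1, 18: 1}
Mode: [7]

Mean=59/6, Median=15/2, Mode=7


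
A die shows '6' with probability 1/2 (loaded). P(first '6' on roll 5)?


Geometric: P(X=5) = (1-p)^(k-1)×p = (1/2)^4×1/2 = 1/32

P(X=5) = 1/32 ≈ 3.12%


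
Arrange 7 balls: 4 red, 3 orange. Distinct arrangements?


7!/(4!×3!) = 35

35


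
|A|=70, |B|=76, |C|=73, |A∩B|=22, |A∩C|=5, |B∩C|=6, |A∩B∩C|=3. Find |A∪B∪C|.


|A∪B∪C| = 70+76+73-22-5-6+3 = 189

|A∪B∪C| = 189


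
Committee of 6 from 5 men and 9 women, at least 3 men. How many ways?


Count by #men:
  3M,3W: C(5,3)×C(9,3)=840
  4M,2W: C(5,4)×C(9,2)=180
  5M,1W: C(5,5)×C(9,1)=9
Total = 1029

1029


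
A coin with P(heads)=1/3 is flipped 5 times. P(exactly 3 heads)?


Binomial: P(X=3) = C(5,3)×p^3×(1-p)^2
= 10 × 1/27 × 4/9 = 40/243

P(X=3) = 40/243 ≈ 16.46%


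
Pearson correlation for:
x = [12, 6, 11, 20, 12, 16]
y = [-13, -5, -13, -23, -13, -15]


n=6, Σx=77, Σy=-82, Σxy=-1185, Σx²=1101, Σy²=1286
r = (6×(-1185) - 77×(-82))/√((6×1101 - 77²)(6×1286 - (-82)²))
= -796/√(677×992) = -796/√671584 ≈ -796/819.5023 ≈ -0.9713

r ≈ -0.9713


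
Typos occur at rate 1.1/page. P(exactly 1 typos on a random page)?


Poisson(λ=1.1): P(X=1) = e^(-λ)×λ^k/k!
= e^(-1.1) × 1.1^1 / 1!
≈ 0.3328710837 × 1.1 / 1 ≈ 0.366158

P(X=1) ≈ 0.366158 ≈ 36.62%


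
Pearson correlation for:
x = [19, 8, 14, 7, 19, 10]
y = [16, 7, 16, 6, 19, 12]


n=6, Σx=77, Σy=76, Σxy=1107, Σx²=1131, Σy²=1102
r = (6×1107 - 77×76)/√((6×1131 - 77²)(6×1102 - 76²))
= 790/√(857×836) = 790/√716452 ≈ 790/846.4349 ≈ 0.9333

r ≈ 0.9333


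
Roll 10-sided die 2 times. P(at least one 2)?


P(no 2)^2 = (9/10)^2 = 81/100
P(≥1) = 1 - 81/100 = 19/100

P = 19/100 ≈ 19.00%


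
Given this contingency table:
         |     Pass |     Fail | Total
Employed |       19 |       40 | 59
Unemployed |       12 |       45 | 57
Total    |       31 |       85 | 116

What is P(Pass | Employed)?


P(Pass | Employed) = 19/(19+40) = 19/59

P(Pass|Employed) = 19/59 ≈ 32.20%


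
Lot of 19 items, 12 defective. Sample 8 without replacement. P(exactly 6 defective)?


Hypergeometric: C(12,6)×C(7,2)/C(19,8)
= 924×21/75582 = 1078/4199

P(X=6) = 1078/4199 ≈ 25.67%


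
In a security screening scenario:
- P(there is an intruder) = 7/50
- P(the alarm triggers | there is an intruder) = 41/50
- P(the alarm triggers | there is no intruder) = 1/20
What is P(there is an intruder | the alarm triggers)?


Using Bayes' theorem:
P(A|B) = P(B|A)·P(A) / P(B)

P(the alarm triggers) = 41/50 × 7/50 + 1/20 × 43/50
= 287/2500 + 43/1000 = 789/5000

P(there is an intruder|the alarm triggers) = (287/2500) / (789/5000) = 574/789

P(there is an intruder|the alarm triggers) = 574/789 ≈ 72.75%


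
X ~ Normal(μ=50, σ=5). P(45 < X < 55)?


z₁=(45-50)/5=-1.0, z₂=(55-50)/5=1.0
P = Φ(1.0) - Φ(-1.0) = 0.841345 - 0.158655 = 0.682690 ≈ 0.6827

P(45 < X < 55) ≈ 0.6827


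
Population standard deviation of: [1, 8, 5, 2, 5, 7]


Mean = 28/6 = 14/3
  (1-14/3)²=121/9
  (8-14/3)²=100/9
  (5-14/3)²=1/9
  (2-14/3)²=64/9
  (5-14/3)²=1/9
  (7-14/3)²=49/9
Σ(x-μ)² = 112/3
σ² = (112/3)/6 = 56/9

σ = √(56/9) ≈ 2.4944


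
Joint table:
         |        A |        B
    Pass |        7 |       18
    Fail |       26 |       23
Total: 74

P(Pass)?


P(Pass) = (7+18)/74 = 25/74

P(Pass) = 25/74 ≈ 33.78%


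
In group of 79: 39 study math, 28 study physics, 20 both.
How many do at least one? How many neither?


|A∪B| = 39+28-20 = 47
Neither = 79-47 = 32

At least one: 47; Neither: 32


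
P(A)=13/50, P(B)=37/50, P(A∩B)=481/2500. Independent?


P(A)×P(B) = 481/2500
P(A∩B) = 481/2500
Equal ✓ → Independent

Yes, independent


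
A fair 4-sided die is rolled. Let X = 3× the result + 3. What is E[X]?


E[die] = (1+4)/2 = 5/2
E[X] = 3×5/2 + 3 = 21/2

E[X] = 21/2


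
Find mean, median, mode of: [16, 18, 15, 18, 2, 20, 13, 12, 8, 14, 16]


Sorted: [2, 8, 12, 13, 14, 15, 16, 16, 18, 18, 20]
Mean = 152/11
Median = 15
Freq: {16: 2, 18: 2, 15: 1, 2: 1, 20: 1, 13: 1, 12: 1, 8: 1, 14: 1}
Mode: [16, 18]

Mean=152/11, Median=15, Mode=[16, 18]


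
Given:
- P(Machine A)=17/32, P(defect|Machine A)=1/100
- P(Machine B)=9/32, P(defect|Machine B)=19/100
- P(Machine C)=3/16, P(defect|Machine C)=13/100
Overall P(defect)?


P(B) = Σ P(B|Aᵢ)×P(Aᵢ)
  1/100×17/32 = 17/3200
  19/100×9/32 = 171/3200
  13/100×3/16 = 39/1600
Sum = 133/1600

P(defect) = 133/1600 ≈ 8.31%


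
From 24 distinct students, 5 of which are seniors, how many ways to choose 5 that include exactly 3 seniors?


Choose 3 of the 5 seniors and 2 of the other 19 students:
C(5,3)×C(19,2) = 10×171 = 1710

1710


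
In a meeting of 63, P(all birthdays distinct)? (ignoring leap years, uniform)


P(all different) = Π(365-i)/365 for i=0..62
= (365/365)×(364/365)×...×(303/365)
= 0.003396

P ≈ 0.0034 ≈ 0.34%


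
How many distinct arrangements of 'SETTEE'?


Letters: 6, freq: {'S': 1, 'E': 3, 'T': 2}
6!/(1!×3!×2!) = 720/12 = 60

60


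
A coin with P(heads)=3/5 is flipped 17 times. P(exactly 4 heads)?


Binomial: P(X=4) = C(17,4)×p^4×(1-p)^13
= 2380 × 81/625 × 8192/1220703125 = 315850752/152587890625

P(X=4) = 315850752/152587890625 ≈ 0.21%


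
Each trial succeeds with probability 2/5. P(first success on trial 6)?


Geometric: P(X=6) = (1-p)^(k-1)×p = (3/5)^5×2/5 = 486/15625

P(X=6) = 486/15625 ≈ 3.11%


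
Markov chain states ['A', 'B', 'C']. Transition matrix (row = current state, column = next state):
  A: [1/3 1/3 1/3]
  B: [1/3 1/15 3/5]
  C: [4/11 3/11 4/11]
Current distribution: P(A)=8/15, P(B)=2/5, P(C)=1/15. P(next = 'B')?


P(next=B) = Σᵢ P(now=i)×P(i→B)
= 8/15×1/3 + 2/5×1/15 + 1/15×3/11
= 8/45 + 2/75 + 1/55 = 551/2475

P = 551/2475 ≈ 0.2226


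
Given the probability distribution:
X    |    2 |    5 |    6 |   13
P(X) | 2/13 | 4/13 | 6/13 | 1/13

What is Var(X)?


E[X] = 73/13
E[X²] = 493/13
Var(X) = E[X²] - (E[X])² = 493/13 - 5329/169 = 1080/169

Var(X) = 1080/169 ≈ 6.3905


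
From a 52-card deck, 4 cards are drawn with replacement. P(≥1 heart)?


P(not a heart) = 39/52 = 3/4
P(none in 4 draws) = (3/4)^4 = 81/256
P(≥1 heart) = 1 - 81/256 = 175/256

P = 175/256 ≈ 68.36%


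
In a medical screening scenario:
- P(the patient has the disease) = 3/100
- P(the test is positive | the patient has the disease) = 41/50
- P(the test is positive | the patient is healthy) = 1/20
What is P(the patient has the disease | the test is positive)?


Using Bayes' theorem:
P(A|B) = P(B|A)·P(A) / P(B)

P(the test is positive) = 41/50 × 3/100 + 1/20 × 97/100
= 123/5000 + 97/2000 = 731/10000

P(the patient has the disease|the test is positive) = (123/5000) / (731/10000) = 246/731

P(the patient has the disease|the test is positive) = 246/731 ≈ 33.65%


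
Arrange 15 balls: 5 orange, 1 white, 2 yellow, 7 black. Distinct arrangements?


15!/(5!×1!×2!×7!) = 1081080

1081080


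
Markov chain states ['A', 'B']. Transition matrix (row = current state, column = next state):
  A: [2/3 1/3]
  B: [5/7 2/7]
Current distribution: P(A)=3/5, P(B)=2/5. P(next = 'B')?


P(next=B) = Σᵢ P(now=i)×P(i→B)
= 3/5×1/3 + 2/5×2/7
= 1/5 + 4/35 = 11/35

P = 11/35 ≈ 0.3143


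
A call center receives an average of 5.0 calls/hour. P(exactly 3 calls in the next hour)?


Poisson(λ=5.0): P(X=3) = e^(-λ)×λ^k/k!
= e^(-5.0) × 5.0^3 / 3!
≈ 0.006737946999 × 125 / 6 ≈ 0.140374

P(X=3) ≈ 0.140374 ≈ 14.04%


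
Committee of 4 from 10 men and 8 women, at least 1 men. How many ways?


Count by #men:
  1M,3W: C(10,1)×C(8,3)=560
  2M,2W: C(10,2)×C(8,2)=1260
  3M,1W: C(10,3)×C(8,1)=960
  4M,0W: C(10,4)×C(8,0)=210
Total = 2990

2990


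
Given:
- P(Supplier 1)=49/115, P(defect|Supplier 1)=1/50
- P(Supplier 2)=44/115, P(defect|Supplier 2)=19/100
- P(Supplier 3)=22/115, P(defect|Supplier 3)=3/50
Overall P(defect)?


P(B) = Σ P(B|Aᵢ)×P(Aᵢ)
  1/50×49/115 = 49/5750
  19/100×44/115 = 209/2875
  3/50×22/115 = 33/2875
Sum = 533/5750

P(defect) = 533/5750 ≈ 9.27%


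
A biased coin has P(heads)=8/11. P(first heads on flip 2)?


Geometric: P(X=2) = (1-p)^(k-1)×p = (3/11)^1×8/11 = 24/121

P(X=2) = 24/121 ≈ 19.83%


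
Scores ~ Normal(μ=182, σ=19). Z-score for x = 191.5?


z = (x - μ)/σ = (191.5 - 182)/19 = 0.5

z = 0.5


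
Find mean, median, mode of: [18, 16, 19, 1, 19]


Sorted: [1, 16, 18, 19, 19]
Mean = 73/5
Median = 18
Freq: {18: 1, 16: 1, 19: 2, 1: 1}
Mode: [19]

Mean=73/5, Median=18, Mode=19


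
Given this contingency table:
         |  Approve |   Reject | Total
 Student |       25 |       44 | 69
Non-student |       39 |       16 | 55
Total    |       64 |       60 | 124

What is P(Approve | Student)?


P(Approve | Student) = 25/(25+44) = 25/69

P(Approve|Student) = 25/69 ≈ 36.23%


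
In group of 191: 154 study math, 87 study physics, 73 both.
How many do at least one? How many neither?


|A∪B| = 154+87-73 = 168
Neither = 191-168 = 23

At least one: 168; Neither: 23


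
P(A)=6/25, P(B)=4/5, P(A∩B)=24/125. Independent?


P(A)×P(B) = 24/125
P(A∩B) = 24/125
Equal ✓ → Independent

Yes, independent


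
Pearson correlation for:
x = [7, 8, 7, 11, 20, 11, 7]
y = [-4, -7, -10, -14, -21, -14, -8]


n=7, Σx=71, Σy=-78, Σxy=-938, Σx²=853, Σy²=1062
r = (7×(-938) - 71×(-78))/√((7×853 - 71²)(7×1062 - (-78)²))
= -1028/√(930×1350) = -1028/√1255500 ≈ -1028/1120.4910 ≈ -0.9175

r ≈ -0.9175


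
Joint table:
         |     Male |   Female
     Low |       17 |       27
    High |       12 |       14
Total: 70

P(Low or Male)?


P(Low∨Male) = P(Low) + P(Male) - P(Low∧Male)
= (44 + 29 - 17)/70 = 56/70 = 4/5

P = 4/5 ≈ 80.00%


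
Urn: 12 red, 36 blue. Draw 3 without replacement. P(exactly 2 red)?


Hypergeometric: C(12,2)×C(36,1)/C(48,3)
= 66×36/17296 = 297/2162

P(X=2) = 297/2162 ≈ 13.74%
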